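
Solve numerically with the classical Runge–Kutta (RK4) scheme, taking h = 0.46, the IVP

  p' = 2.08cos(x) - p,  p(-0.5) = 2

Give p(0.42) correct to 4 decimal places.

RK4: k1 = f(x_n, p_n); k2 = f(x_n + h/2, p_n + (h/2)·k1); k3 = f(x_n + h/2, p_n + (h/2)·k2); k4 = f(x_n + h, p_n + h·k3); p_{n+1} = p_n + (h/6)·(k1 + 2k2 + 2k3 + k4).
x=-0.500000, p=2.000000:
  k1 = f(-0.500000, 2.000000) = -0.174628
  k2 = f(-0.270000, 1.959835) = 0.044808
  k3 = f(-0.270000, 2.010306) = -0.005662
  k4 = f(-0.040000, 1.997395) = 0.080941
  p ← 2.000000 + (0.46/6)·(k1 + 2k2 + 2k3 + k4) = 1.998820
x=-0.040000, p=1.998820:
  k1 = f(-0.040000, 1.998820) = 0.079517
  k2 = f(0.190000, 2.017108) = 0.025460
  k3 = f(0.190000, 2.004676) = 0.037893
  k4 = f(0.420000, 2.016251) = -0.117026
  p ← 1.998820 + (0.46/6)·(k1 + 2k2 + 2k3 + k4) = 2.005658
p(0.42) ≈ 2.0057

2.0057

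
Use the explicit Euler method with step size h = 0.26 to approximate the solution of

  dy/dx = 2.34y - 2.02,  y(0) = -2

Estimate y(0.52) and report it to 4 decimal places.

-6.5438

Euler: y_{n+1} = y_n + h·f(x_n, y_n).
x=0.000000, y=-2.000000: f=-6.700000 → y ← -2.000000 + 0.26·(-6.700000) = -3.742000
x=0.260000, y=-3.742000: f=-10.776280 → y ← -3.742000 + 0.26·(-10.776280) = -6.543833
y(0.52) ≈ -6.5438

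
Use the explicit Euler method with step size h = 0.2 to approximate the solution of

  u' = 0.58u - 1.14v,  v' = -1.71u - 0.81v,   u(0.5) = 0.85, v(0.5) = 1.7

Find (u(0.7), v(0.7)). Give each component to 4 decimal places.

Euler on (u,v): u_{n+1} = u_n + h·u', v_{n+1} = v_n + h·v'.
0.500000: (0.850000, 1.700000); f=(-1.445000, -2.830500) → (0.561000, 1.133900)
(u(0.7), v(0.7)) ≈ (0.5610, 1.1339)

0.5610, 1.1339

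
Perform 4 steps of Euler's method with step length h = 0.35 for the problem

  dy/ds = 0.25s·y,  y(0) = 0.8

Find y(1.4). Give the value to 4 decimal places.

0.9554

Euler: y_{n+1} = y_n + h·f(s_n, y_n).
s=0.000000, y=0.800000: f=0.000000 → y ← 0.800000 + 0.35·0.000000 = 0.800000
s=0.350000, y=0.800000: f=0.070000 → y ← 0.800000 + 0.35·0.070000 = 0.824500
s=0.700000, y=0.824500: f=0.144287 → y ← 0.824500 + 0.35·0.144287 = 0.875001
s=1.050000, y=0.875001: f=0.229688 → y ← 0.875001 + 0.35·0.229688 = 0.955391
y(1.4) ≈ 0.9554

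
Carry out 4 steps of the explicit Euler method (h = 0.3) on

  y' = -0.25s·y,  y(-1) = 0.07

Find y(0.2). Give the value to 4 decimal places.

Euler: y_{n+1} = y_n + h·f(s_n, y_n).
s=-1.000000, y=0.070000: f=0.017500 → y ← 0.070000 + 0.3·0.017500 = 0.075250
s=-0.700000, y=0.075250: f=0.013169 → y ← 0.075250 + 0.3·0.013169 = 0.079201
s=-0.400000, y=0.079201: f=0.007920 → y ← 0.079201 + 0.3·0.007920 = 0.081577
s=-0.100000, y=0.081577: f=0.002039 → y ← 0.081577 + 0.3·0.002039 = 0.082188
y(0.2) ≈ 0.0822

0.0822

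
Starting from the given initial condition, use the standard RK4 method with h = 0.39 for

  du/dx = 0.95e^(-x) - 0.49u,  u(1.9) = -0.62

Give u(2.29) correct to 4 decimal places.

RK4: k1 = f(x_n, u_n); k2 = f(x_n + h/2, u_n + (h/2)·k1); k3 = f(x_n + h/2, u_n + (h/2)·k2); k4 = f(x_n + h, u_n + h·k3); u_{n+1} = u_n + (h/6)·(k1 + 2k2 + 2k3 + k4).
x=1.900000, u=-0.620000:
  k1 = f(1.900000, -0.620000) = 0.445890
  k2 = f(2.095000, -0.533051) = 0.378112
  k3 = f(2.095000, -0.546268) = 0.384588
  k4 = f(2.290000, -0.470011) = 0.326508
  u ← -0.620000 + (0.39/6)·(k1 + 2k2 + 2k3 + k4) = -0.470643
u(2.29) ≈ -0.4706

-0.4706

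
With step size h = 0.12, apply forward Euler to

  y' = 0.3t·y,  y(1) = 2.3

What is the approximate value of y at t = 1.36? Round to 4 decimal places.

2.5895

Euler: y_{n+1} = y_n + h·f(t_n, y_n).
t=1.000000, y=2.300000: f=0.690000 → y ← 2.300000 + 0.12·0.690000 = 2.382800
t=1.120000, y=2.382800: f=0.800621 → y ← 2.382800 + 0.12·0.800621 = 2.478874
t=1.240000, y=2.478874: f=0.922141 → y ← 2.478874 + 0.12·0.922141 = 2.589531
y(1.36) ≈ 2.5895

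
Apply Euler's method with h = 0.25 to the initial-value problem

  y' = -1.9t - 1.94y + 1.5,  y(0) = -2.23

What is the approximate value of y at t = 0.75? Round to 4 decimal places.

Euler: y_{n+1} = y_n + h·f(t_n, y_n).
t=0.000000, y=-2.230000: f=5.826200 → y ← -2.230000 + 0.25·5.826200 = -0.773450
t=0.250000, y=-0.773450: f=2.525493 → y ← -0.773450 + 0.25·2.525493 = -0.142077
t=0.500000, y=-0.142077: f=0.825629 → y ← -0.142077 + 0.25·0.825629 = 0.064330
y(0.75) ≈ 0.0643

0.0643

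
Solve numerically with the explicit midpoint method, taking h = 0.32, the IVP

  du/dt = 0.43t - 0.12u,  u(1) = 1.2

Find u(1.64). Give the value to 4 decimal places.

1.4625

Midpoint: k1 = f(t_n, u_n); k2 = f(t_n + h/2, u_n + (h/2)·k1); u_{n+1} = u_n + h·k2.
t=1.000000, u=1.200000:
  k1 = f(1.000000, 1.200000) = 0.286000
  k2 = f(1.160000, 1.245760) = 0.349309
  u ← 1.200000 + 0.32·0.349309 = 1.311779
t=1.320000, u=1.311779:
  k1 = f(1.320000, 1.311779) = 0.410187
  k2 = f(1.480000, 1.377409) = 0.471111
  u ← 1.311779 + 0.32·0.471111 = 1.462534
u(1.64) ≈ 1.4625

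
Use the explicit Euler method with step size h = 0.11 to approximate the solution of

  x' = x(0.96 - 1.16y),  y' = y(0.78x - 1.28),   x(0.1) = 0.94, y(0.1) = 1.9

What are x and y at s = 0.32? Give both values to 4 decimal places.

0.7122, 1.6586

Euler on (x,y): x_{n+1} = x_n + h·x', y_{n+1} = y_n + h·y'.
0.100000: (0.940000, 1.900000); f=(-1.169360, -1.038920) → (0.811370, 1.785719)
0.210000: (0.811370, 1.785719); f=(-0.901784, -1.155594) → (0.712174, 1.658603)
(x(0.32), y(0.32)) ≈ (0.7122, 1.6586)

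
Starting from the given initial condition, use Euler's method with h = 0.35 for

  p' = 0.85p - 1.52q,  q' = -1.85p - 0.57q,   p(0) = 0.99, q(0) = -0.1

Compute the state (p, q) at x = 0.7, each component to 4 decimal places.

Euler on (p,q): p_{n+1} = p_n + h·p', q_{n+1} = q_n + h·q'.
0.000000: (0.990000, -0.100000); f=(0.993500, -1.774500) → (1.337725, -0.721075)
0.350000: (1.337725, -0.721075); f=(2.233100, -2.063779) → (2.119310, -1.443397)
(p(0.7), q(0.7)) ≈ (2.1193, -1.4434)

2.1193, -1.4434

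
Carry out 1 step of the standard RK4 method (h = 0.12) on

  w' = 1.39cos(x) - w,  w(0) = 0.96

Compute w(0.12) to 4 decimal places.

RK4: k1 = f(x_n, w_n); k2 = f(x_n + h/2, w_n + (h/2)·k1); k3 = f(x_n + h/2, w_n + (h/2)·k2); k4 = f(x_n + h, w_n + h·k3); w_{n+1} = w_n + (h/6)·(k1 + 2k2 + 2k3 + k4).
x=0.000000, w=0.960000:
  k1 = f(0.000000, 0.960000) = 0.430000
  k2 = f(0.060000, 0.985800) = 0.401699
  k3 = f(0.060000, 0.984102) = 0.403397
  k4 = f(0.120000, 1.008408) = 0.371596
  w ← 0.960000 + (0.12/6)·(k1 + 2k2 + 2k3 + k4) = 1.008236
w(0.12) ≈ 1.0082

1.0082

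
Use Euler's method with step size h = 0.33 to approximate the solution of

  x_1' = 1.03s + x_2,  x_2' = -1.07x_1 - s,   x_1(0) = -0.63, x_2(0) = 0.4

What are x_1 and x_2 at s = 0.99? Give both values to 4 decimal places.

0.2714, 0.5353

Euler on (x_1,x_2): x_1_{n+1} = x_1_n + h·x_1', x_2_{n+1} = x_2_n + h·x_2'.
0.000000: (-0.630000, 0.400000); f=(0.400000, 0.674100) → (-0.498000, 0.622453)
0.330000: (-0.498000, 0.622453); f=(0.962353, 0.202860) → (-0.180424, 0.689397)
0.660000: (-0.180424, 0.689397); f=(1.369197, -0.466947) → (0.271411, 0.535304)
(x_1(0.99), x_2(0.99)) ≈ (0.2714, 0.5353)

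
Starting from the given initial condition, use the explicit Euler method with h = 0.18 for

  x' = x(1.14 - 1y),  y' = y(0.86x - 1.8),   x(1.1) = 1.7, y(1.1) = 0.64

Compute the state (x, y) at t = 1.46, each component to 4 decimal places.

2.0328, 0.5787

Euler on (x,y): x_{n+1} = x_n + h·x', y_{n+1} = y_n + h·y'.
1.100000: (1.700000, 0.640000); f=(0.850000, -0.216320) → (1.853000, 0.601062)
1.280000: (1.853000, 0.601062); f=(0.998651, -0.124071) → (2.032757, 0.578730)
(x(1.46), y(1.46)) ≈ (2.0328, 0.5787)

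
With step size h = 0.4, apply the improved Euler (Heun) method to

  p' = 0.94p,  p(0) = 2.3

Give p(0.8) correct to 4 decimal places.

4.8137

Heun: k1 = f(t_n, p_n); k2 = f(t_n + h, p_n + h·k1); p_{n+1} = p_n + (h/2)·(k1 + k2).
t=0.000000, p=2.300000:
  k1 = f(0.000000, 2.300000) = 2.162000
  k2 = f(0.400000, 3.164800) = 2.974912
  p ← 2.300000 + (0.4/2)·(2.162000 + 2.974912) = 3.327382
t=0.400000, p=3.327382:
  k1 = f(0.400000, 3.327382) = 3.127739
  k2 = f(0.800000, 4.578478) = 4.303769
  p ← 3.327382 + (0.4/2)·(3.127739 + 4.303769) = 4.813684
p(0.8) ≈ 4.8137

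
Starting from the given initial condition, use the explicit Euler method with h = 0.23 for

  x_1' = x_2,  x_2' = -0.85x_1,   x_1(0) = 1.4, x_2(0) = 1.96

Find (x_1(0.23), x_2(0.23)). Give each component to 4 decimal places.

Euler on (x_1,x_2): x_1_{n+1} = x_1_n + h·x_1', x_2_{n+1} = x_2_n + h·x_2'.
0.000000: (1.400000, 1.960000); f=(1.960000, -1.190000) → (1.850800, 1.686300)
(x_1(0.23), x_2(0.23)) ≈ (1.8508, 1.6863)

1.8508, 1.6863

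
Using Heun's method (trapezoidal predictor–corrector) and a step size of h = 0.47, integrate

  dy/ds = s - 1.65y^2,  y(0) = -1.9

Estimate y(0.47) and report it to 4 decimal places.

Heun: k1 = f(s_n, y_n); k2 = f(s_n + h, y_n + h·k1); y_{n+1} = y_n + (h/2)·(k1 + k2).
s=0.000000, y=-1.900000:
  k1 = f(0.000000, -1.900000) = -5.956500
  k2 = f(0.470000, -4.699555) = -35.971598
  y ← -1.900000 + (0.47/2)·(-5.956500 + (-35.971598)) = -11.753103
y(0.47) ≈ -11.7531

-11.7531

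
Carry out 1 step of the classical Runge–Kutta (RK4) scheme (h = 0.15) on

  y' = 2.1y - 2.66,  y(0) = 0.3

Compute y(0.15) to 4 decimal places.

-0.0579

RK4: k1 = f(t_n, y_n); k2 = f(t_n + h/2, y_n + (h/2)·k1); k3 = f(t_n + h/2, y_n + (h/2)·k2); k4 = f(t_n + h, y_n + h·k3); y_{n+1} = y_n + (h/6)·(k1 + 2k2 + 2k3 + k4).
t=0.000000, y=0.300000:
  k1 = f(0.000000, 0.300000) = -2.030000
  k2 = f(0.075000, 0.147750) = -2.349725
  k3 = f(0.075000, 0.123771) = -2.400082
  k4 = f(0.150000, -0.060012) = -2.786026
  y ← 0.300000 + (0.15/6)·(k1 + 2k2 + 2k3 + k4) = -0.057891
y(0.15) ≈ -0.0579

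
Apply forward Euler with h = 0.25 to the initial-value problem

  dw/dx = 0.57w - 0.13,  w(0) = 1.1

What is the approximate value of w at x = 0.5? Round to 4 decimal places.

Euler: w_{n+1} = w_n + h·f(x_n, w_n).
x=0.000000, w=1.100000: f=0.497000 → w ← 1.100000 + 0.25·0.497000 = 1.224250
x=0.250000, w=1.224250: f=0.567823 → w ← 1.224250 + 0.25·0.567823 = 1.366206
w(0.5) ≈ 1.3662

1.3662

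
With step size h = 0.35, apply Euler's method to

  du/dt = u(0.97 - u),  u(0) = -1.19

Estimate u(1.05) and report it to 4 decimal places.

-12.3507

Euler: u_{n+1} = u_n + h·f(t_n, u_n).
t=0.000000, u=-1.190000: f=-2.570400 → u ← -1.190000 + 0.35·(-2.570400) = -2.089640
t=0.350000, u=-2.089640: f=-6.393546 → u ← -2.089640 + 0.35·(-6.393546) = -4.327381
t=0.700000, u=-4.327381: f=-22.923787 → u ← -4.327381 + 0.35·(-22.923787) = -12.350707
u(1.05) ≈ -12.3507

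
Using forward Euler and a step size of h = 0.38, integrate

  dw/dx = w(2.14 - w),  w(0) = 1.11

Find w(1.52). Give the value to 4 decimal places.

Euler: w_{n+1} = w_n + h·f(x_n, w_n).
x=0.000000, w=1.110000: f=1.143300 → w ← 1.110000 + 0.38·1.143300 = 1.544454
x=0.380000, w=1.544454: f=0.919793 → w ← 1.544454 + 0.38·0.919793 = 1.893975
x=0.760000, w=1.893975: f=0.465964 → w ← 1.893975 + 0.38·0.465964 = 2.071042
x=1.140000, w=2.071042: f=0.142815 → w ← 2.071042 + 0.38·0.142815 = 2.125312
w(1.52) ≈ 2.1253

2.1253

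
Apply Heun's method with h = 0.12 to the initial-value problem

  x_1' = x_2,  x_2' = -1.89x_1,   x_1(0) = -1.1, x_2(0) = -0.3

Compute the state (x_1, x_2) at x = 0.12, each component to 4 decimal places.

Heun on (x_1,x_2): k1 = f(x_n, state_n); k2 = f(x_n + h, state_n + h·k1); state_{n+1} = state_n + (h/2)·(k1 + k2).
0.000000: (-1.100000, -0.300000)
  k1 = (-0.300000, 2.079000)
  predictor → (-1.136000, -0.050520)
  k2 = (-0.050520, 2.147040)
  → (-1.121031, -0.046438)
(x_1(0.12), x_2(0.12)) ≈ (-1.1210, -0.0464)

-1.1210, -0.0464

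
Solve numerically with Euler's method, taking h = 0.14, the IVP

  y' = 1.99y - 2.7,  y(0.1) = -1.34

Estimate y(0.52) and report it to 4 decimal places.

Euler: y_{n+1} = y_n + h·f(t_n, y_n).
t=0.100000, y=-1.340000: f=-5.366600 → y ← -1.340000 + 0.14·(-5.366600) = -2.091324
t=0.240000, y=-2.091324: f=-6.861735 → y ← -2.091324 + 0.14·(-6.861735) = -3.051967
t=0.380000, y=-3.051967: f=-8.773414 → y ← -3.051967 + 0.14·(-8.773414) = -4.280245
y(0.52) ≈ -4.2802

-4.2802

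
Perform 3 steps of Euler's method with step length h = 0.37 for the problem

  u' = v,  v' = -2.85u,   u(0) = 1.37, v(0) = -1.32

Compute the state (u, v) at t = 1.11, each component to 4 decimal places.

Euler on (u,v): u_{n+1} = u_n + h·u', v_{n+1} = v_n + h·v'.
0.000000: (1.370000, -1.320000); f=(-1.320000, -3.904500) → (0.881600, -2.764665)
0.370000: (0.881600, -2.764665); f=(-2.764665, -2.512560) → (-0.141326, -3.694312)
0.740000: (-0.141326, -3.694312); f=(-3.694312, 0.402779) → (-1.508222, -3.545284)
(u(1.11), v(1.11)) ≈ (-1.5082, -3.5453)

-1.5082, -3.5453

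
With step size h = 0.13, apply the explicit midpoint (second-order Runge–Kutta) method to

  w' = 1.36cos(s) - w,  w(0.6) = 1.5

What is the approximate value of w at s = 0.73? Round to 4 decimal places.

Midpoint: k1 = f(s_n, w_n); k2 = f(s_n + h/2, w_n + (h/2)·k1); w_{n+1} = w_n + h·k2.
s=0.600000, w=1.500000:
  k1 = f(0.600000, 1.500000) = -0.377544
  k2 = f(0.665000, 1.475460) = -0.405253
  w ← 1.500000 + 0.13·(-0.405253) = 1.447317
w(0.73) ≈ 1.4473

1.4473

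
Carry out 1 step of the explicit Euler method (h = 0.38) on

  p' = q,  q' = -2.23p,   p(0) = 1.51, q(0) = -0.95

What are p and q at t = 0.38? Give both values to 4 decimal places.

Euler on (p,q): p_{n+1} = p_n + h·p', q_{n+1} = q_n + h·q'.
0.000000: (1.510000, -0.950000); f=(-0.950000, -3.367300) → (1.149000, -2.229574)
(p(0.38), q(0.38)) ≈ (1.1490, -2.2296)

1.1490, -2.2296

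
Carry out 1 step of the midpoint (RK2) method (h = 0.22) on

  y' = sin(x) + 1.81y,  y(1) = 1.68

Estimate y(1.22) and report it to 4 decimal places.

Midpoint: k1 = f(x_n, y_n); k2 = f(x_n + h/2, y_n + (h/2)·k1); y_{n+1} = y_n + h·k2.
x=1.000000, y=1.680000:
  k1 = f(1.000000, 1.680000) = 3.882271
  k2 = f(1.110000, 2.107050) = 4.709459
  y ← 1.680000 + 0.22·4.709459 = 2.716081
y(1.22) ≈ 2.7161

2.7161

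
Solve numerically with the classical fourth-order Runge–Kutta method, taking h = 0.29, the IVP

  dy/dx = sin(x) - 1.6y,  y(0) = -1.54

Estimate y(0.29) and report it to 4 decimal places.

-0.9325

RK4: k1 = f(x_n, y_n); k2 = f(x_n + h/2, y_n + (h/2)·k1); k3 = f(x_n + h/2, y_n + (h/2)·k2); k4 = f(x_n + h, y_n + h·k3); y_{n+1} = y_n + (h/6)·(k1 + 2k2 + 2k3 + k4).
x=0.000000, y=-1.540000:
  k1 = f(0.000000, -1.540000) = 2.464000
  k2 = f(0.145000, -1.182720) = 2.036844
  k3 = f(0.145000, -1.244658) = 2.135945
  k4 = f(0.290000, -0.920576) = 1.758874
  y ← -1.540000 + (0.29/6)·(k1 + 2k2 + 2k3 + k4) = -0.932525
y(0.29) ≈ -0.9325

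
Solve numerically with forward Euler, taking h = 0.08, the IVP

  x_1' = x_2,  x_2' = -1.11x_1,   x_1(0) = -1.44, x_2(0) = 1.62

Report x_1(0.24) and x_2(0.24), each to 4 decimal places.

Euler on (x_1,x_2): x_1_{n+1} = x_1_n + h·x_1', x_2_{n+1} = x_2_n + h·x_2'.
0.000000: (-1.440000, 1.620000); f=(1.620000, 1.598400) → (-1.310400, 1.747872)
0.080000: (-1.310400, 1.747872); f=(1.747872, 1.454544) → (-1.170570, 1.864236)
0.160000: (-1.170570, 1.864236); f=(1.864236, 1.299333) → (-1.021431, 1.968182)
(x_1(0.24), x_2(0.24)) ≈ (-1.0214, 1.9682)

-1.0214, 1.9682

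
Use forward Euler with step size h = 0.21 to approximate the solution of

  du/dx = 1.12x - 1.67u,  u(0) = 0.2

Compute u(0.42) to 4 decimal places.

Euler: u_{n+1} = u_n + h·f(x_n, u_n).
x=0.000000, u=0.200000: f=-0.334000 → u ← 0.200000 + 0.21·(-0.334000) = 0.129860
x=0.210000, u=0.129860: f=0.018334 → u ← 0.129860 + 0.21·0.018334 = 0.133710
u(0.42) ≈ 0.1337

0.1337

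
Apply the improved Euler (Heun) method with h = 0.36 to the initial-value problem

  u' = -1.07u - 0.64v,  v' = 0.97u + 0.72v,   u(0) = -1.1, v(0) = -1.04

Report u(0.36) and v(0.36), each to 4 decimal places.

-0.4891, -1.6626

Heun on (u,v): k1 = f(t_n, state_n); k2 = f(t_n + h, state_n + h·k1); state_{n+1} = state_n + (h/2)·(k1 + k2).
0.000000: (-1.100000, -1.040000)
  k1 = (1.842600, -1.815800)
  predictor → (-0.436664, -1.693688)
  k2 = (1.551191, -1.643019)
  → (-0.489118, -1.662587)
(u(0.36), v(0.36)) ≈ (-0.4891, -1.6626)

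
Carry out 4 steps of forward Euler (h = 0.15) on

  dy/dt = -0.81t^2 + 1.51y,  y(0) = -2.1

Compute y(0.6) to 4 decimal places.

Euler: y_{n+1} = y_n + h·f(t_n, y_n).
t=0.000000, y=-2.100000: f=-3.171000 → y ← -2.100000 + 0.15·(-3.171000) = -2.575650
t=0.150000, y=-2.575650: f=-3.907457 → y ← -2.575650 + 0.15·(-3.907457) = -3.161768
t=0.300000, y=-3.161768: f=-4.847170 → y ← -3.161768 + 0.15·(-4.847170) = -3.888844
t=0.450000, y=-3.888844: f=-6.036179 → y ← -3.888844 + 0.15·(-6.036179) = -4.794271
y(0.6) ≈ -4.7943

-4.7943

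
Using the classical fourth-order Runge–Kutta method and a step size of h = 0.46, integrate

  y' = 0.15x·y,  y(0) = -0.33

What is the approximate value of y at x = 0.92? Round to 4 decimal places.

RK4: k1 = f(x_n, y_n); k2 = f(x_n + h/2, y_n + (h/2)·k1); k3 = f(x_n + h/2, y_n + (h/2)·k2); k4 = f(x_n + h, y_n + h·k3); y_{n+1} = y_n + (h/6)·(k1 + 2k2 + 2k3 + k4).
x=0.000000, y=-0.330000:
  k1 = f(0.000000, -0.330000) = 0.000000
  k2 = f(0.230000, -0.330000) = -0.011385
  k3 = f(0.230000, -0.332619) = -0.011475
  k4 = f(0.460000, -0.335279) = -0.023134
  y ← -0.330000 + (0.46/6)·(k1 + 2k2 + 2k3 + k4) = -0.335279
x=0.460000, y=-0.335279:
  k1 = f(0.460000, -0.335279) = -0.023134
  k2 = f(0.690000, -0.340600) = -0.035252
  k3 = f(0.690000, -0.343387) = -0.035541
  k4 = f(0.920000, -0.351628) = -0.048525
  y ← -0.335279 + (0.46/6)·(k1 + 2k2 + 2k3 + k4) = -0.351628
y(0.92) ≈ -0.3516

-0.3516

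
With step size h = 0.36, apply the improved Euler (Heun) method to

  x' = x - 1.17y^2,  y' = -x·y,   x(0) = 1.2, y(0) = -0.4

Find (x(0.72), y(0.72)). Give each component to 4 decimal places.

2.3353, -0.1349

Heun on (x,y): k1 = f(s_n, state_n); k2 = f(s_n + h, state_n + h·k1); state_{n+1} = state_n + (h/2)·(k1 + k2).
0.000000: (1.200000, -0.400000)
  k1 = (1.012800, 0.480000)
  predictor → (1.564608, -0.227200)
  k2 = (1.504213, 0.355479)
  → (1.653062, -0.249614)
0.360000: (1.653062, -0.249614)
  k1 = (1.580163, 0.412627)
  predictor → (2.221921, -0.101068)
  k2 = (2.209970, 0.224565)
  → (2.335286, -0.134919)
(x(0.72), y(0.72)) ≈ (2.3353, -0.1349)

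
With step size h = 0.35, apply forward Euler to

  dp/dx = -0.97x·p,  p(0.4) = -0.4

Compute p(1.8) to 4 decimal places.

-0.0820

Euler: p_{n+1} = p_n + h·f(x_n, p_n).
x=0.400000, p=-0.400000: f=0.155200 → p ← -0.400000 + 0.35·0.155200 = -0.345680
x=0.750000, p=-0.345680: f=0.251482 → p ← -0.345680 + 0.35·0.251482 = -0.257661
x=1.100000, p=-0.257661: f=0.274925 → p ← -0.257661 + 0.35·0.274925 = -0.161438
x=1.450000, p=-0.161438: f=0.227062 → p ← -0.161438 + 0.35·0.227062 = -0.081966
p(1.8) ≈ -0.0820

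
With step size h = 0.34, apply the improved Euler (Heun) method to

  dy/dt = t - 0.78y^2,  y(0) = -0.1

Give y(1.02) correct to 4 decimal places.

Heun: k1 = f(t_n, y_n); k2 = f(t_n + h, y_n + h·k1); y_{n+1} = y_n + (h/2)·(k1 + k2).
t=0.000000, y=-0.100000:
  k1 = f(0.000000, -0.100000) = -0.007800
  k2 = f(0.340000, -0.102652) = 0.331781
  y ← -0.100000 + (0.34/2)·(-0.007800 + 0.331781) = -0.044923
t=0.340000, y=-0.044923:
  k1 = f(0.340000, -0.044923) = 0.338426
  k2 = f(0.680000, 0.070142) = 0.676163
  y ← -0.044923 + (0.34/2)·(0.338426 + 0.676163) = 0.127557
t=0.680000, y=0.127557:
  k1 = f(0.680000, 0.127557) = 0.667309
  k2 = f(1.020000, 0.354442) = 0.922009
  y ← 0.127557 + (0.34/2)·(0.667309 + 0.922009) = 0.397741
y(1.02) ≈ 0.3977

0.3977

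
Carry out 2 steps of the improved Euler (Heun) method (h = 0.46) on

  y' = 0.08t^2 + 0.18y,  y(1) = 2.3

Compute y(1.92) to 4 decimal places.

2.8883

Heun: k1 = f(t_n, y_n); k2 = f(t_n + h, y_n + h·k1); y_{n+1} = y_n + (h/2)·(k1 + k2).
t=1.000000, y=2.300000:
  k1 = f(1.000000, 2.300000) = 0.494000
  k2 = f(1.460000, 2.527240) = 0.625431
  y ← 2.300000 + (0.46/2)·(0.494000 + 0.625431) = 2.557469
t=1.460000, y=2.557469:
  k1 = f(1.460000, 2.557469) = 0.630872
  k2 = f(1.920000, 2.847671) = 0.807493
  y ← 2.557469 + (0.46/2)·(0.630872 + 0.807493) = 2.888293
y(1.92) ≈ 2.8883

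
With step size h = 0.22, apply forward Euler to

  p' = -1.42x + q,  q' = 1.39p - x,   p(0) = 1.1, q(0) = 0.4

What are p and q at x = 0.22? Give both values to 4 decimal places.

1.1880, 0.7364

Euler on (p,q): p_{n+1} = p_n + h·p', q_{n+1} = q_n + h·q'.
0.000000: (1.100000, 0.400000); f=(0.400000, 1.529000) → (1.188000, 0.736380)
(p(0.22), q(0.22)) ≈ (1.1880, 0.7364)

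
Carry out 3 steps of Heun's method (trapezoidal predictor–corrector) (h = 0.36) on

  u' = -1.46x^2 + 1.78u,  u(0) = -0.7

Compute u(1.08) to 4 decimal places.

-5.4051

Heun: k1 = f(x_n, u_n); k2 = f(x_n + h, u_n + h·k1); u_{n+1} = u_n + (h/2)·(k1 + k2).
x=0.000000, u=-0.700000:
  k1 = f(0.000000, -0.700000) = -1.246000
  k2 = f(0.360000, -1.148560) = -2.233653
  u ← -0.700000 + (0.36/2)·(-1.246000 + (-2.233653)) = -1.326338
x=0.360000, u=-1.326338:
  k1 = f(0.360000, -1.326338) = -2.550097
  k2 = f(0.720000, -2.244372) = -4.751847
  u ← -1.326338 + (0.36/2)·(-2.550097 + (-4.751847)) = -2.640687
x=0.720000, u=-2.640687:
  k1 = f(0.720000, -2.640687) = -5.457287
  k2 = f(1.080000, -4.605311) = -9.900397
  u ← -2.640687 + (0.36/2)·(-5.457287 + (-9.900397)) = -5.405071
u(1.08) ≈ -5.4051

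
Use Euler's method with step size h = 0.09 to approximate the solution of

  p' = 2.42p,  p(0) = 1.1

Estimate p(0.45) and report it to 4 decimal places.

2.9463

Euler: p_{n+1} = p_n + h·f(t_n, p_n).
t=0.000000, p=1.100000: f=2.662000 → p ← 1.100000 + 0.09·2.662000 = 1.339580
t=0.090000, p=1.339580: f=3.241784 → p ← 1.339580 + 0.09·3.241784 = 1.631341
t=0.180000, p=1.631341: f=3.947844 → p ← 1.631341 + 0.09·3.947844 = 1.986646
t=0.270000, p=1.986646: f=4.807685 → p ← 1.986646 + 0.09·4.807685 = 2.419338
t=0.360000, p=2.419338: f=5.854798 → p ← 2.419338 + 0.09·5.854798 = 2.946270
p(0.45) ≈ 2.9463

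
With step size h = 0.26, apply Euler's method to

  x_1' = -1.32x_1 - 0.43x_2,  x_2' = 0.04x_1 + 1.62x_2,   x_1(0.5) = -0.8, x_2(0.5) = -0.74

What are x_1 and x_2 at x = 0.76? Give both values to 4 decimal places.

Euler on (x_1,x_2): x_1_{n+1} = x_1_n + h·x_1', x_2_{n+1} = x_2_n + h·x_2'.
0.500000: (-0.800000, -0.740000); f=(1.374200, -1.230800) → (-0.442708, -1.060008)
(x_1(0.76), x_2(0.76)) ≈ (-0.4427, -1.0600)

-0.4427, -1.0600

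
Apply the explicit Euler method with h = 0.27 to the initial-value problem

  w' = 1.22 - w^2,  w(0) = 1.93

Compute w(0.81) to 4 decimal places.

1.1256

Euler: w_{n+1} = w_n + h·f(t_n, w_n).
t=0.000000, w=1.930000: f=-2.504900 → w ← 1.930000 + 0.27·(-2.504900) = 1.253677
t=0.270000, w=1.253677: f=-0.351706 → w ← 1.253677 + 0.27·(-0.351706) = 1.158716
t=0.540000, w=1.158716: f=-0.122624 → w ← 1.158716 + 0.27·(-0.122624) = 1.125608
w(0.81) ≈ 1.1256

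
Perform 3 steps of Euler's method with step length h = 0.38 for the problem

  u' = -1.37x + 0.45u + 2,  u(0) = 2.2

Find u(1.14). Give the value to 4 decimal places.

5.5974

Euler: u_{n+1} = u_n + h·f(x_n, u_n).
x=0.000000, u=2.200000: f=2.990000 → u ← 2.200000 + 0.38·2.990000 = 3.336200
x=0.380000, u=3.336200: f=2.980690 → u ← 3.336200 + 0.38·2.980690 = 4.468862
x=0.760000, u=4.468862: f=2.969788 → u ← 4.468862 + 0.38·2.969788 = 5.597382
u(1.14) ≈ 5.5974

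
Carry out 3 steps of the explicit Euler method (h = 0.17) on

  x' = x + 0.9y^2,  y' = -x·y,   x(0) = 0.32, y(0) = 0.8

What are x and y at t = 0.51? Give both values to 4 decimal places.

Euler on (x,y): x_{n+1} = x_n + h·x', y_{n+1} = y_n + h·y'.
0.000000: (0.320000, 0.800000); f=(0.896000, -0.256000) → (0.472320, 0.756480)
0.170000: (0.472320, 0.756480); f=(0.987356, -0.357301) → (0.640170, 0.695739)
0.340000: (0.640170, 0.695739); f=(1.075818, -0.445392) → (0.823060, 0.620022)
(x(0.51), y(0.51)) ≈ (0.8231, 0.6200)

0.8231, 0.6200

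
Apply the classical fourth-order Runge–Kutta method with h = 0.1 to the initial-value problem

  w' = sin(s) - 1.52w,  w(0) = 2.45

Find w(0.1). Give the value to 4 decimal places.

RK4: k1 = f(s_n, w_n); k2 = f(s_n + h/2, w_n + (h/2)·k1); k3 = f(s_n + h/2, w_n + (h/2)·k2); k4 = f(s_n + h, w_n + h·k3); w_{n+1} = w_n + (h/6)·(k1 + 2k2 + 2k3 + k4).
s=0.000000, w=2.450000:
  k1 = f(0.000000, 2.450000) = -3.724000
  k2 = f(0.050000, 2.263800) = -3.390997
  k3 = f(0.050000, 2.280450) = -3.416305
  k4 = f(0.100000, 2.108369) = -3.104888
  w ← 2.450000 + (0.1/6)·(k1 + 2k2 + 2k3 + k4) = 2.109275
w(0.1) ≈ 2.1093

2.1093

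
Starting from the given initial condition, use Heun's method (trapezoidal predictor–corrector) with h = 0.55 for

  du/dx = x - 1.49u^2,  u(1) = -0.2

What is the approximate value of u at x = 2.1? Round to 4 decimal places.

0.8390

Heun: k1 = f(x_n, u_n); k2 = f(x_n + h, u_n + h·k1); u_{n+1} = u_n + (h/2)·(k1 + k2).
x=1.000000, u=-0.200000:
  k1 = f(1.000000, -0.200000) = 0.940400
  k2 = f(1.550000, 0.317220) = 1.400063
  u ← -0.200000 + (0.55/2)·(0.940400 + 1.400063) = 0.443627
x=1.550000, u=0.443627:
  k1 = f(1.550000, 0.443627) = 1.256760
  k2 = f(2.100000, 1.134845) = 0.181067
  u ← 0.443627 + (0.55/2)·(1.256760 + 0.181067) = 0.839030
u(2.1) ≈ 0.8390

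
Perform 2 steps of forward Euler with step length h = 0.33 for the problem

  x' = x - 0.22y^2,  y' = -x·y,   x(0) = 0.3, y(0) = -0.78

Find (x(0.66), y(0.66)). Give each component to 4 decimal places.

Euler on (x,y): x_{n+1} = x_n + h·x', y_{n+1} = y_n + h·y'.
0.000000: (0.300000, -0.780000); f=(0.166152, 0.234000) → (0.354830, -0.702780)
0.330000: (0.354830, -0.702780); f=(0.246172, 0.249368) → (0.436067, -0.620489)
(x(0.66), y(0.66)) ≈ (0.4361, -0.6205)

0.4361, -0.6205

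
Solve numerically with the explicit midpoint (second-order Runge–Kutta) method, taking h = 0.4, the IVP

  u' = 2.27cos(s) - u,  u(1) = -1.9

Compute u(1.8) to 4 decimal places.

-0.7789

Midpoint: k1 = f(s_n, u_n); k2 = f(s_n + h/2, u_n + (h/2)·k1); u_{n+1} = u_n + h·k2.
s=1.000000, u=-1.900000:
  k1 = f(1.000000, -1.900000) = 3.126486
  k2 = f(1.200000, -1.274703) = 2.097255
  u ← -1.900000 + 0.4·2.097255 = -1.061098
s=1.400000, u=-1.061098:
  k1 = f(1.400000, -1.061098) = 1.446923
  k2 = f(1.600000, -0.771713) = 0.705430
  u ← -1.061098 + 0.4·0.705430 = -0.778926
u(1.8) ≈ -0.7789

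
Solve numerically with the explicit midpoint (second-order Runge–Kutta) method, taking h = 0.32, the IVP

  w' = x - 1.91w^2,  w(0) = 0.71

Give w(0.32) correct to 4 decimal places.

0.5723

Midpoint: k1 = f(x_n, w_n); k2 = f(x_n + h/2, w_n + (h/2)·k1); w_{n+1} = w_n + h·k2.
x=0.000000, w=0.710000:
  k1 = f(0.000000, 0.710000) = -0.962831
  k2 = f(0.160000, 0.555947) = -0.430337
  w ← 0.710000 + 0.32·(-0.430337) = 0.572292
w(0.32) ≈ 0.5723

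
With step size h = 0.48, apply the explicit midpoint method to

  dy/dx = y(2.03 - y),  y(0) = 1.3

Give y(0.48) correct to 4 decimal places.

1.6683

Midpoint: k1 = f(x_n, y_n); k2 = f(x_n + h/2, y_n + (h/2)·k1); y_{n+1} = y_n + h·k2.
x=0.000000, y=1.300000:
  k1 = f(0.000000, 1.300000) = 0.949000
  k2 = f(0.240000, 1.527760) = 0.767302
  y ← 1.300000 + 0.48·0.767302 = 1.668305
y(0.48) ≈ 1.6683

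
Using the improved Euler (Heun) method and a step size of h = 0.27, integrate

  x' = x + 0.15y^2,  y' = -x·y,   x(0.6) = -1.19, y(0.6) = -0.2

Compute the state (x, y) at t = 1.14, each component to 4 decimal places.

Heun on (x,y): k1 = f(t_n, state_n); k2 = f(t_n + h, state_n + h·k1); state_{n+1} = state_n + (h/2)·(k1 + k2).
0.600000: (-1.190000, -0.200000)
  k1 = (-1.184000, -0.238000)
  predictor → (-1.509680, -0.264260)
  k2 = (-1.499205, -0.398948)
  → (-1.552233, -0.285988)
0.870000: (-1.552233, -0.285988)
  k1 = (-1.539964, -0.443920)
  predictor → (-1.968023, -0.405846)
  k2 = (-1.943316, -0.798715)
  → (-2.022476, -0.453744)
(x(1.14), y(1.14)) ≈ (-2.0225, -0.4537)

-2.0225, -0.4537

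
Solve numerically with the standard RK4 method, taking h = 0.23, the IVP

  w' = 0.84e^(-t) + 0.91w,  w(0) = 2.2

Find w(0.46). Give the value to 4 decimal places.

3.7344

RK4: k1 = f(t_n, w_n); k2 = f(t_n + h/2, w_n + (h/2)·k1); k3 = f(t_n + h/2, w_n + (h/2)·k2); k4 = f(t_n + h, w_n + h·k3); w_{n+1} = w_n + (h/6)·(k1 + 2k2 + 2k3 + k4).
t=0.000000, w=2.200000:
  k1 = f(0.000000, 2.200000) = 2.842000
  k2 = f(0.115000, 2.526830) = 3.048163
  k3 = f(0.115000, 2.550539) = 3.069738
  k4 = f(0.230000, 2.906040) = 3.311904
  w ← 2.200000 + (0.23/6)·(k1 + 2k2 + 2k3 + k4) = 2.904939
t=0.230000, w=2.904939:
  k1 = f(0.230000, 2.904939) = 3.310902
  k2 = f(0.345000, 3.285693) = 3.584885
  k3 = f(0.345000, 3.317201) = 3.613558
  k4 = f(0.460000, 3.736057) = 3.930090
  w ← 2.904939 + (0.23/6)·(k1 + 2k2 + 2k3 + k4) = 3.734391
w(0.46) ≈ 3.7344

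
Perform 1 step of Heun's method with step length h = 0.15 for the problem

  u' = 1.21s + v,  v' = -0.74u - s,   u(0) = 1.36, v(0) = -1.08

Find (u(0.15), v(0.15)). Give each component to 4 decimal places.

Heun on (u,v): k1 = f(s_n, state_n); k2 = f(s_n + h, state_n + h·k1); state_{n+1} = state_n + (h/2)·(k1 + k2).
0.000000: (1.360000, -1.080000)
  k1 = (-1.080000, -1.006400)
  predictor → (1.198000, -1.230960)
  k2 = (-1.049460, -1.036520)
  → (1.200291, -1.233219)
(u(0.15), v(0.15)) ≈ (1.2003, -1.2332)

1.2003, -1.2332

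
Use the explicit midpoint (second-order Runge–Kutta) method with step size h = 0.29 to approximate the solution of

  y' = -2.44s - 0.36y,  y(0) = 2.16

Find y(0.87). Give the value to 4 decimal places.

Midpoint: k1 = f(s_n, y_n); k2 = f(s_n + h/2, y_n + (h/2)·k1); y_{n+1} = y_n + h·k2.
s=0.000000, y=2.160000:
  k1 = f(0.000000, 2.160000) = -0.777600
  k2 = f(0.145000, 2.047248) = -1.090809
  y ← 2.160000 + 0.29·(-1.090809) = 1.843665
s=0.290000, y=1.843665:
  k1 = f(0.290000, 1.843665) = -1.371320
  k2 = f(0.435000, 1.644824) = -1.653537
  y ← 1.843665 + 0.29·(-1.653537) = 1.364140
s=0.580000, y=1.364140:
  k1 = f(0.580000, 1.364140) = -1.906290
  k2 = f(0.725000, 1.087728) = -2.160582
  y ← 1.364140 + 0.29·(-2.160582) = 0.737571
y(0.87) ≈ 0.7376

0.7376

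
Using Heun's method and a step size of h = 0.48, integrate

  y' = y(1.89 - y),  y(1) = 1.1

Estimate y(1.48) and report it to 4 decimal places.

1.4443

Heun: k1 = f(t_n, y_n); k2 = f(t_n + h, y_n + h·k1); y_{n+1} = y_n + (h/2)·(k1 + k2).
t=1.000000, y=1.100000:
  k1 = f(1.000000, 1.100000) = 0.869000
  k2 = f(1.480000, 1.517120) = 0.565704
  y ← 1.100000 + (0.48/2)·(0.869000 + 0.565704) = 1.444329
y(1.48) ≈ 1.4443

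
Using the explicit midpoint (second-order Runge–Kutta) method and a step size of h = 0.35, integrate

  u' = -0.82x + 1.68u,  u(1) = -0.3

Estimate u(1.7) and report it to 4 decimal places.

-2.2242

Midpoint: k1 = f(x_n, u_n); k2 = f(x_n + h/2, u_n + (h/2)·k1); u_{n+1} = u_n + h·k2.
x=1.000000, u=-0.300000:
  k1 = f(1.000000, -0.300000) = -1.324000
  k2 = f(1.175000, -0.531700) = -1.856756
  u ← -0.300000 + 0.35·(-1.856756) = -0.949865
x=1.350000, u=-0.949865:
  k1 = f(1.350000, -0.949865) = -2.702773
  k2 = f(1.525000, -1.422850) = -3.640888
  u ← -0.949865 + 0.35·(-3.640888) = -2.224175
u(1.7) ≈ -2.2242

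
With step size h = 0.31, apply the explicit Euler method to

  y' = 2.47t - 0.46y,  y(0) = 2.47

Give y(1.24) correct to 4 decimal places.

2.6285

Euler: y_{n+1} = y_n + h·f(t_n, y_n).
t=0.000000, y=2.470000: f=-1.136200 → y ← 2.470000 + 0.31·(-1.136200) = 2.117778
t=0.310000, y=2.117778: f=-0.208478 → y ← 2.117778 + 0.31·(-0.208478) = 2.053150
t=0.620000, y=2.053150: f=0.586951 → y ← 2.053150 + 0.31·0.586951 = 2.235105
t=0.930000, y=2.235105: f=1.268952 → y ← 2.235105 + 0.31·1.268952 = 2.628480
y(1.24) ≈ 2.6285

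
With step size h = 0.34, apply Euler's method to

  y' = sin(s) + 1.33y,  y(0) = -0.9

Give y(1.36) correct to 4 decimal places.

Euler: y_{n+1} = y_n + h·f(s_n, y_n).
s=0.000000, y=-0.900000: f=-1.197000 → y ← -0.900000 + 0.34·(-1.197000) = -1.306980
s=0.340000, y=-1.306980: f=-1.404796 → y ← -1.306980 + 0.34·(-1.404796) = -1.784611
s=0.680000, y=-1.784611: f=-1.744739 → y ← -1.784611 + 0.34·(-1.744739) = -2.377822
s=1.020000, y=-2.377822: f=-2.310395 → y ← -2.377822 + 0.34·(-2.310395) = -3.163357
y(1.36) ≈ -3.1634

-3.1634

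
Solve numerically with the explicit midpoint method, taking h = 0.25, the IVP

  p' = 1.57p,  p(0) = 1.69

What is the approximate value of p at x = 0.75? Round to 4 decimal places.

5.3632

Midpoint: k1 = f(x_n, p_n); k2 = f(x_n + h/2, p_n + (h/2)·k1); p_{n+1} = p_n + h·k2.
x=0.000000, p=1.690000:
  k1 = f(0.000000, 1.690000) = 2.653300
  k2 = f(0.125000, 2.021663) = 3.174010
  p ← 1.690000 + 0.25·3.174010 = 2.483503
x=0.250000, p=2.483503:
  k1 = f(0.250000, 2.483503) = 3.899099
  k2 = f(0.375000, 2.970890) = 4.664297
  p ← 2.483503 + 0.25·4.664297 = 3.649577
x=0.500000, p=3.649577:
  k1 = f(0.500000, 3.649577) = 5.729836
  k2 = f(0.625000, 4.365806) = 6.854316
  p ← 3.649577 + 0.25·6.854316 = 5.363156
p(0.75) ≈ 5.3632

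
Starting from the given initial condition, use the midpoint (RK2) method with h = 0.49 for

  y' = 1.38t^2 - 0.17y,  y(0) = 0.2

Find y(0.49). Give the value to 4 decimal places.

Midpoint: k1 = f(t_n, y_n); k2 = f(t_n + h/2, y_n + (h/2)·k1); y_{n+1} = y_n + h·k2.
t=0.000000, y=0.200000:
  k1 = f(0.000000, 0.200000) = -0.034000
  k2 = f(0.245000, 0.191670) = 0.050251
  y ← 0.200000 + 0.49·0.050251 = 0.224623
y(0.49) ≈ 0.2246

0.2246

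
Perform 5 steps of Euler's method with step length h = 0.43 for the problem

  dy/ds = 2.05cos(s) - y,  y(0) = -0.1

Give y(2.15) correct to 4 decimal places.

0.4305

Euler: y_{n+1} = y_n + h·f(s_n, y_n).
s=0.000000, y=-0.100000: f=2.150000 → y ← -0.100000 + 0.43·2.150000 = 0.824500
s=0.430000, y=0.824500: f=1.038880 → y ← 0.824500 + 0.43·1.038880 = 1.271218
s=0.860000, y=1.271218: f=0.066279 → y ← 1.271218 + 0.43·0.066279 = 1.299718
s=1.290000, y=1.299718: f=-0.731620 → y ← 1.299718 + 0.43·(-0.731620) = 0.985121
s=1.720000, y=0.985121: f=-1.289855 → y ← 0.985121 + 0.43·(-1.289855) = 0.430484
y(2.15) ≈ 0.4305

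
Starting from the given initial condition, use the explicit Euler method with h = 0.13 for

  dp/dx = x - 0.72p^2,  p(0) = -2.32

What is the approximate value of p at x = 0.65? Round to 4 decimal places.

Euler: p_{n+1} = p_n + h·f(x_n, p_n).
x=0.000000, p=-2.320000: f=-3.875328 → p ← -2.320000 + 0.13·(-3.875328) = -2.823793
x=0.130000, p=-2.823793: f=-5.611140 → p ← -2.823793 + 0.13·(-5.611140) = -3.553241
x=0.260000, p=-3.553241: f=-8.830374 → p ← -3.553241 + 0.13·(-8.830374) = -4.701189
x=0.390000, p=-4.701189: f=-15.522851 → p ← -4.701189 + 0.13·(-15.522851) = -6.719160
x=0.520000, p=-6.719160: f=-31.985921 → p ← -6.719160 + 0.13·(-31.985921) = -10.877330
p(0.65) ≈ -10.8773

-10.8773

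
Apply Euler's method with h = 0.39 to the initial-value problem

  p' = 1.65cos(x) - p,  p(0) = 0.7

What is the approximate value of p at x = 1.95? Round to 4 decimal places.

0.6136

Euler: p_{n+1} = p_n + h·f(x_n, p_n).
x=0.000000, p=0.700000: f=0.950000 → p ← 0.700000 + 0.39·0.950000 = 1.070500
x=0.390000, p=1.070500: f=0.455600 → p ← 1.070500 + 0.39·0.455600 = 1.248184
x=0.780000, p=1.248184: f=-0.075177 → p ← 1.248184 + 0.39·(-0.075177) = 1.218865
x=1.170000, p=1.218865: f=-0.575115 → p ← 1.218865 + 0.39·(-0.575115) = 0.994570
x=1.560000, p=0.994570: f=-0.976757 → p ← 0.994570 + 0.39·(-0.976757) = 0.613635
p(1.95) ≈ 0.6136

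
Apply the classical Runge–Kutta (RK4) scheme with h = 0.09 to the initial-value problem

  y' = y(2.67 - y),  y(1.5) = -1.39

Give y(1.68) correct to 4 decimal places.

-3.3099

RK4: k1 = f(t_n, y_n); k2 = f(t_n + h/2, y_n + (h/2)·k1); k3 = f(t_n + h/2, y_n + (h/2)·k2); k4 = f(t_n + h, y_n + h·k3); y_{n+1} = y_n + (h/6)·(k1 + 2k2 + 2k3 + k4).
t=1.500000, y=-1.390000:
  k1 = f(1.500000, -1.390000) = -5.643400
  k2 = f(1.545000, -1.643953) = -7.091936
  k3 = f(1.545000, -1.709137) = -7.484546
  k4 = f(1.590000, -2.063609) = -9.768319
  y ← -1.390000 + (0.09/6)·(k1 + 2k2 + 2k3 + k4) = -2.058470
t=1.590000, y=-2.058470:
  k1 = f(1.590000, -2.058470) = -9.733415
  k2 = f(1.635000, -2.496474) = -12.897967
  k3 = f(1.635000, -2.638879) = -14.009487
  k4 = f(1.680000, -3.319324) = -19.880508
  y ← -2.058470 + (0.09/6)·(k1 + 2k2 + 2k3 + k4) = -3.309903
y(1.68) ≈ -3.3099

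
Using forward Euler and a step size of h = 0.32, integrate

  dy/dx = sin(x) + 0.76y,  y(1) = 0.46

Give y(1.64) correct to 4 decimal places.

1.3557

Euler: y_{n+1} = y_n + h·f(x_n, y_n).
x=1.000000, y=0.460000: f=1.191071 → y ← 0.460000 + 0.32·1.191071 = 0.841143
x=1.320000, y=0.841143: f=1.607984 → y ← 0.841143 + 0.32·1.607984 = 1.355697
y(1.64) ≈ 1.3557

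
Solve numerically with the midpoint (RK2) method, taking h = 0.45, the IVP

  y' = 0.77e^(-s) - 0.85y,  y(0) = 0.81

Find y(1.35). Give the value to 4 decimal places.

0.5454

Midpoint: k1 = f(s_n, y_n); k2 = f(s_n + h/2, y_n + (h/2)·k1); y_{n+1} = y_n + h·k2.
s=0.000000, y=0.810000:
  k1 = f(0.000000, 0.810000) = 0.081500
  k2 = f(0.225000, 0.828338) = -0.089229
  y ← 0.810000 + 0.45·(-0.089229) = 0.769847
s=0.450000, y=0.769847:
  k1 = f(0.450000, 0.769847) = -0.163396
  k2 = f(0.675000, 0.733083) = -0.231070
  y ← 0.769847 + 0.45·(-0.231070) = 0.665865
s=0.900000, y=0.665865:
  k1 = f(0.900000, 0.665865) = -0.252927
  k2 = f(1.125000, 0.608957) = -0.267631
  y ← 0.665865 + 0.45·(-0.267631) = 0.545431
y(1.35) ≈ 0.5454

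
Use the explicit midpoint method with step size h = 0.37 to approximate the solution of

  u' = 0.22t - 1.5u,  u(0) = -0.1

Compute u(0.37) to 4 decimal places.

-0.0448

Midpoint: k1 = f(t_n, u_n); k2 = f(t_n + h/2, u_n + (h/2)·k1); u_{n+1} = u_n + h·k2.
t=0.000000, u=-0.100000:
  k1 = f(0.000000, -0.100000) = 0.150000
  k2 = f(0.185000, -0.072250) = 0.149075
  u ← -0.100000 + 0.37·0.149075 = -0.044842
u(0.37) ≈ -0.0448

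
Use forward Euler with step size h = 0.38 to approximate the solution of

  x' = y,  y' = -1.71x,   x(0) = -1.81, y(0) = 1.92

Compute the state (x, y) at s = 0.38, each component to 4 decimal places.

-1.0804, 3.0961

Euler on (x,y): x_{n+1} = x_n + h·x', y_{n+1} = y_n + h·y'.
0.000000: (-1.810000, 1.920000); f=(1.920000, 3.095100) → (-1.080400, 3.096138)
(x(0.38), y(0.38)) ≈ (-1.0804, 3.0961)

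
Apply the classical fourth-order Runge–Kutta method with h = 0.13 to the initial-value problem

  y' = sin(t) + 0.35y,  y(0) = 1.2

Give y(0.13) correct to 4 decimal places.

RK4: k1 = f(t_n, y_n); k2 = f(t_n + h/2, y_n + (h/2)·k1); k3 = f(t_n + h/2, y_n + (h/2)·k2); k4 = f(t_n + h, y_n + h·k3); y_{n+1} = y_n + (h/6)·(k1 + 2k2 + 2k3 + k4).
t=0.000000, y=1.200000:
  k1 = f(0.000000, 1.200000) = 0.420000
  k2 = f(0.065000, 1.227300) = 0.494509
  k3 = f(0.065000, 1.232143) = 0.496204
  k4 = f(0.130000, 1.264507) = 0.572211
  y ← 1.200000 + (0.13/6)·(k1 + 2k2 + 2k3 + k4) = 1.264429
y(0.13) ≈ 1.2644

1.2644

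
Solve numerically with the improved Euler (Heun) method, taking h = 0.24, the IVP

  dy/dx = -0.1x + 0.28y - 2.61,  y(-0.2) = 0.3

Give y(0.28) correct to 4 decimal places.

-0.9984

Heun: k1 = f(x_n, y_n); k2 = f(x_n + h, y_n + h·k1); y_{n+1} = y_n + (h/2)·(k1 + k2).
x=-0.200000, y=0.300000:
  k1 = f(-0.200000, 0.300000) = -2.506000
  k2 = f(0.040000, -0.301440) = -2.698403
  y ← 0.300000 + (0.24/2)·(-2.506000 + (-2.698403)) = -0.324528
x=0.040000, y=-0.324528:
  k1 = f(0.040000, -0.324528) = -2.704868
  k2 = f(0.280000, -0.973697) = -2.910635
  y ← -0.324528 + (0.24/2)·(-2.704868 + (-2.910635)) = -0.998389
y(0.28) ≈ -0.9984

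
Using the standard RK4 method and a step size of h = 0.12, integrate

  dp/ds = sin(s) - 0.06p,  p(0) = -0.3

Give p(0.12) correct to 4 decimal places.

-0.2907

RK4: k1 = f(s_n, p_n); k2 = f(s_n + h/2, p_n + (h/2)·k1); k3 = f(s_n + h/2, p_n + (h/2)·k2); k4 = f(s_n + h, p_n + h·k3); p_{n+1} = p_n + (h/6)·(k1 + 2k2 + 2k3 + k4).
s=0.000000, p=-0.300000:
  k1 = f(0.000000, -0.300000) = 0.018000
  k2 = f(0.060000, -0.298920) = 0.077899
  k3 = f(0.060000, -0.295326) = 0.077684
  k4 = f(0.120000, -0.290678) = 0.137153
  p ← -0.300000 + (0.12/6)·(k1 + 2k2 + 2k3 + k4) = -0.290674
p(0.12) ≈ -0.2907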